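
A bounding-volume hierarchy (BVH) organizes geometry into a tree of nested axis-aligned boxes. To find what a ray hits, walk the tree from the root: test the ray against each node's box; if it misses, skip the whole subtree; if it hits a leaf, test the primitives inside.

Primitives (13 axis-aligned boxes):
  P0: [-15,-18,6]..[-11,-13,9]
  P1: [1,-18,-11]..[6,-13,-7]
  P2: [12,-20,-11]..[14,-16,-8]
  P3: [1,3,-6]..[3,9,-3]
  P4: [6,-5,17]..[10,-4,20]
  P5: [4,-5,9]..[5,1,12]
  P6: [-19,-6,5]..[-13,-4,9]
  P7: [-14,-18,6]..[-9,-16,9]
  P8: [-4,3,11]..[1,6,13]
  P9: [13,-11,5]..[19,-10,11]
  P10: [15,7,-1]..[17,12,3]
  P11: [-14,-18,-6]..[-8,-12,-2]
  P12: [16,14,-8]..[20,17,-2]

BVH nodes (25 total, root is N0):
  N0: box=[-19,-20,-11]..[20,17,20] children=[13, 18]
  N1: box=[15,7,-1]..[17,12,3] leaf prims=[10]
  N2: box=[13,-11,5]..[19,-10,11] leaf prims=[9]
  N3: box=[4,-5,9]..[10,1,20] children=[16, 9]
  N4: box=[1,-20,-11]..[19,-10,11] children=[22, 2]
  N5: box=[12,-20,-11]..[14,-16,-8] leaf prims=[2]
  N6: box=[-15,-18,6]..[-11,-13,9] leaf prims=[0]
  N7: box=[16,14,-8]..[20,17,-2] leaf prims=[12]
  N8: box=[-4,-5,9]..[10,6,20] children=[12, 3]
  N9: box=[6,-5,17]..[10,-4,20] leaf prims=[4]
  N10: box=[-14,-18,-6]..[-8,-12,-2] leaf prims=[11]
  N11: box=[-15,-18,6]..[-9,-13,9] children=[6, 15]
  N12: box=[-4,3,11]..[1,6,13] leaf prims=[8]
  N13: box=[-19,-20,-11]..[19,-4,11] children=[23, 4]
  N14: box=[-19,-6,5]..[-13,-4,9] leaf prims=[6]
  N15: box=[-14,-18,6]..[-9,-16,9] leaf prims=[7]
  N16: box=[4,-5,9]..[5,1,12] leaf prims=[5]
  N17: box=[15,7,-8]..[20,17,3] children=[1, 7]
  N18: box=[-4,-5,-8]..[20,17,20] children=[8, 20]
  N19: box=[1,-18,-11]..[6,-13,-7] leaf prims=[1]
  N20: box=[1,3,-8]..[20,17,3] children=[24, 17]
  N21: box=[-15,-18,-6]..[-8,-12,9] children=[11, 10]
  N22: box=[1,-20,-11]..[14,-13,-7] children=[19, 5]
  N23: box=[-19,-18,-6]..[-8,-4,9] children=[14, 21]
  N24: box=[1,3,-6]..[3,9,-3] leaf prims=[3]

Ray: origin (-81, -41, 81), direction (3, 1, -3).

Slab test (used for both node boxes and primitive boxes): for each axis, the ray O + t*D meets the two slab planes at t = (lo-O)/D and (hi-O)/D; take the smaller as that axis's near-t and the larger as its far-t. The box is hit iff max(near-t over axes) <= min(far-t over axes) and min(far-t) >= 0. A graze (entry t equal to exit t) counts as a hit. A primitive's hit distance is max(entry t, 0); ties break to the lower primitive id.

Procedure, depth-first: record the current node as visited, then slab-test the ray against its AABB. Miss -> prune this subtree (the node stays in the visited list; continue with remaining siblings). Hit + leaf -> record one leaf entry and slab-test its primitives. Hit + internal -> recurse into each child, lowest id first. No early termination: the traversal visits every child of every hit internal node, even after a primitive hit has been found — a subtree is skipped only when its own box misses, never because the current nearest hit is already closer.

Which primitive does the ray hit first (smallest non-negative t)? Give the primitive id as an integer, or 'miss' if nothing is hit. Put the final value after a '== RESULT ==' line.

Traverse from the root:
N0 x:[62/3,101/3] y:[21,58] z:[61/3,92/3] -> hit [21,92/3], descend [13, 18]
  N13 x:[62/3,100/3] y:[21,37] z:[70/3,92/3] -> hit [70/3,92/3], descend [4, 23]
    N4 x:[82/3,100/3] y:[21,31] z:[70/3,92/3] -> hit [82/3,92/3], descend [2, 22]
      N2 x:[94/3,100/3] y:[30,31] z:[70/3,76/3] -> miss, prune
      N22 x:[82/3,95/3] y:[21,28] z:[88/3,92/3] -> miss, prune
    N23 x:[62/3,73/3] y:[23,37] z:[24,29] -> hit [24,73/3], descend [14, 21]
      N14 x:[62/3,68/3] y:[35,37] z:[24,76/3] -> miss, prune
      N21 x:[22,73/3] y:[23,29] z:[24,29] -> hit [24,73/3], descend [10, 11]
        N10 x:[67/3,73/3] y:[23,29] z:[83/3,29] -> miss, prune
        N11 x:[22,24] y:[23,28] z:[24,25] -> hit [24,24], descend [6, 15]
          N6 x:[22,70/3] y:[23,28] z:[24,25] -> miss, prune
          N15 x:[67/3,24] y:[23,25] z:[24,25] -> hit [24,24] leaf, test {P7@t=24}
  N18 x:[77/3,101/3] y:[36,58] z:[61/3,89/3] -> miss, prune

13 AABB tests over nodes [0, 13, 4, 2, 22, 23, 14, 21, 10, 11, 6, 15, 18]; 1 leaf entered; closest P7.

== RESULT ==
7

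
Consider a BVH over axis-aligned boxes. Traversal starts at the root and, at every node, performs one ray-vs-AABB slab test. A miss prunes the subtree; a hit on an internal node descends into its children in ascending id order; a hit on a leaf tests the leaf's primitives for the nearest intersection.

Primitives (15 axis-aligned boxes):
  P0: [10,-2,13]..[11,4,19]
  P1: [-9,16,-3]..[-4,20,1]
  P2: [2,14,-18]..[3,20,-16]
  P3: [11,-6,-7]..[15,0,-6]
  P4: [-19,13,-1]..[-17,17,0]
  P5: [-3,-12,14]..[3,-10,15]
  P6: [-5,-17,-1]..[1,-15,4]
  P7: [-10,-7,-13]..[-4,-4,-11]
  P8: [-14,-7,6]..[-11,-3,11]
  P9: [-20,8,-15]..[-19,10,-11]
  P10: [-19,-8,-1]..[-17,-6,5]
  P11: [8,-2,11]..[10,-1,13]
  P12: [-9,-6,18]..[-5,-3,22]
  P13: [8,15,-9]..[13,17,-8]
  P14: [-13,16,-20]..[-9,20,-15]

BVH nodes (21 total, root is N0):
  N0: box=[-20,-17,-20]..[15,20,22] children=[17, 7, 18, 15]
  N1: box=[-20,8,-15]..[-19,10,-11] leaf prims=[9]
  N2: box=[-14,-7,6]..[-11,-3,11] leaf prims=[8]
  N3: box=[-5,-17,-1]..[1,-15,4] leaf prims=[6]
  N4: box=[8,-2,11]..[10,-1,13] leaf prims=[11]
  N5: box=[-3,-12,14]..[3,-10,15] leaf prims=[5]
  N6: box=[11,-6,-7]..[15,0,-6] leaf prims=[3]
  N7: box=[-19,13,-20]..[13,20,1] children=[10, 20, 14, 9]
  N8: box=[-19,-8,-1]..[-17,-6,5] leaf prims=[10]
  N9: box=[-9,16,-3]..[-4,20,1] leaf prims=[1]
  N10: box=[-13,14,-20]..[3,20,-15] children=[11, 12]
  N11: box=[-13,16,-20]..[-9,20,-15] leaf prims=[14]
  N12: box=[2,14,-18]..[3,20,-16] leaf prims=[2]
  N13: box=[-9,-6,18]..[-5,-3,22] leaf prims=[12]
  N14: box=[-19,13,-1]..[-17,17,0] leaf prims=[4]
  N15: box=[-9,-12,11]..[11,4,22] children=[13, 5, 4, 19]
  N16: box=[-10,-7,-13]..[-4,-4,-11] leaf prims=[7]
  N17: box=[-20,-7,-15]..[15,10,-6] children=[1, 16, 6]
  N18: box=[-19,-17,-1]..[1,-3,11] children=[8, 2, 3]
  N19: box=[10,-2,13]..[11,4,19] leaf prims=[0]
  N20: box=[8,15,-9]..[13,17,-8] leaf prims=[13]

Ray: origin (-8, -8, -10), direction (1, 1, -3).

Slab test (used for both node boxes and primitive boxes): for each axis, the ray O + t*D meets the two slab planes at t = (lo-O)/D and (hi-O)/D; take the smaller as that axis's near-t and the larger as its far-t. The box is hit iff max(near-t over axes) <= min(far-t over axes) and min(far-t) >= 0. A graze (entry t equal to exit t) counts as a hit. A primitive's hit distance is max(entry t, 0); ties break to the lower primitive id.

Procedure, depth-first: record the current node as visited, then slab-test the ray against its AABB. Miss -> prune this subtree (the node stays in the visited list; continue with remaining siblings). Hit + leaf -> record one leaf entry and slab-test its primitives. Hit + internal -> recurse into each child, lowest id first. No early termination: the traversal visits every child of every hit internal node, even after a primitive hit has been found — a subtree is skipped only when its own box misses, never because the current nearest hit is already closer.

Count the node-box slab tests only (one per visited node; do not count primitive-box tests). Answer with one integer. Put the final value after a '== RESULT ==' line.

Trace the traversal:
N0 x:[-12,23] y:[-9,28] z:[-32/3,10/3] -> hit [-9,10/3], descend [7, 15, 17, 18]
  N7 x:[-11,21] y:[21,28] z:[-11/3,10/3] -> miss, prune
  N15 x:[-1,19] y:[-4,12] z:[-32/3,-7] -> miss, prune
  N17 x:[-12,23] y:[1,18] z:[-4/3,5/3] -> hit [1,5/3], descend [1, 6, 16]
    N1 x:[-12,-11] y:[16,18] z:[1/3,5/3] -> miss, prune
    N6 x:[19,23] y:[2,8] z:[-4/3,-1] -> miss, prune
    N16 x:[-2,4] y:[1,4] z:[1/3,1] -> hit [1,1] leaf, test {P7@t=1}
  N18 x:[-11,9] y:[-9,5] z:[-7,-3] -> miss, prune

Summary -> nodes [0, 7, 15, 17, 1, 6, 16, 18]; box-tests=8; leaf-entries=1; first=P7

== RESULT ==
8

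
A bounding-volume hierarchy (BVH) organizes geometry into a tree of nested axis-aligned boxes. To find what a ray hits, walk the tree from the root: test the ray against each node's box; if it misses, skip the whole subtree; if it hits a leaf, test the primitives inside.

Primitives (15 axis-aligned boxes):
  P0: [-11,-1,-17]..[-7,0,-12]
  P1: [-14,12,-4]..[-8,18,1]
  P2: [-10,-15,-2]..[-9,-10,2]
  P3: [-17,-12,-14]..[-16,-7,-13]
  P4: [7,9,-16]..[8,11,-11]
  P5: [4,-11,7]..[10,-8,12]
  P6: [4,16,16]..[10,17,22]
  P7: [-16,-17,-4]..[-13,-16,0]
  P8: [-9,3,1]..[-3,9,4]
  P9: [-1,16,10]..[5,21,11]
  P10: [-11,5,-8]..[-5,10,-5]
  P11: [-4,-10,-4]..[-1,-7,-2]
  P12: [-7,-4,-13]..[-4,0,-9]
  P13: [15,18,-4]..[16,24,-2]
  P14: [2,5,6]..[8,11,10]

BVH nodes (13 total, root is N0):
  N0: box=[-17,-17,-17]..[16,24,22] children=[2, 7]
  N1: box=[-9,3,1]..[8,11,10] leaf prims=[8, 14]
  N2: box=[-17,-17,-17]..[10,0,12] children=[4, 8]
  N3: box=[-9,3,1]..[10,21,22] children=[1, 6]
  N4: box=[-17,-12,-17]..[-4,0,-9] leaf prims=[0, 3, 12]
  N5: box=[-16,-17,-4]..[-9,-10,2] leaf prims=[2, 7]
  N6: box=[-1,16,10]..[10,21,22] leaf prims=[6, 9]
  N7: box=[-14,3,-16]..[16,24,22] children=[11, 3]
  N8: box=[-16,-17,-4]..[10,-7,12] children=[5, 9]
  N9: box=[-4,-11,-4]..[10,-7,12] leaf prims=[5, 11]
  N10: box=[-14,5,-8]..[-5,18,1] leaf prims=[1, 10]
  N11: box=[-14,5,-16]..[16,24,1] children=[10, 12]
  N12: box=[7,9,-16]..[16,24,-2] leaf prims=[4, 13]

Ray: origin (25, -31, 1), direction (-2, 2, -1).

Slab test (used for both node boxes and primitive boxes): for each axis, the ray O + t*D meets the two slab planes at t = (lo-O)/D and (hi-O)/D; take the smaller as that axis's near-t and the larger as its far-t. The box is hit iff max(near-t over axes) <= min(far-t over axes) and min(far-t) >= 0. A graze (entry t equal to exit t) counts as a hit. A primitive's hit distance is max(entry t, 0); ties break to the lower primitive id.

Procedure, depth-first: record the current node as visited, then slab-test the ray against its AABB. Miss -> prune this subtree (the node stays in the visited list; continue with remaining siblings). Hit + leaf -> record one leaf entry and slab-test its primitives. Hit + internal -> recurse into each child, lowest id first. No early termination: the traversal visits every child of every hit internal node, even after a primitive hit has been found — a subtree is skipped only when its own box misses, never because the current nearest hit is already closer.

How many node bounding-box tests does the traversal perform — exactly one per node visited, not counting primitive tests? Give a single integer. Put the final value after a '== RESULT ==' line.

Traverse from the root:
N0 x:[9/2,21] y:[7,55/2] z:[-21,18] -> hit [7,18], descend [2, 7]
  N2 x:[15/2,21] y:[7,31/2] z:[-11,18] -> hit [15/2,31/2], descend [4, 8]
    N4 x:[29/2,21] y:[19/2,31/2] z:[10,18] -> hit [29/2,31/2] leaf, test {P0(miss), P3(miss), P12(miss)}
    N8 x:[15/2,41/2] y:[7,12] z:[-11,5] -> miss, prune
  N7 x:[9/2,39/2] y:[17,55/2] z:[-21,17] -> hit [17,17], descend [3, 11]
    N3 x:[15/2,17] y:[17,26] z:[-21,0] -> miss, prune
    N11 x:[9/2,39/2] y:[18,55/2] z:[0,17] -> miss, prune

Visited [0, 2, 4, 8, 7, 3, 11]. Tests: 7 box, 1 leaf. Nearest: miss.

== RESULT ==
7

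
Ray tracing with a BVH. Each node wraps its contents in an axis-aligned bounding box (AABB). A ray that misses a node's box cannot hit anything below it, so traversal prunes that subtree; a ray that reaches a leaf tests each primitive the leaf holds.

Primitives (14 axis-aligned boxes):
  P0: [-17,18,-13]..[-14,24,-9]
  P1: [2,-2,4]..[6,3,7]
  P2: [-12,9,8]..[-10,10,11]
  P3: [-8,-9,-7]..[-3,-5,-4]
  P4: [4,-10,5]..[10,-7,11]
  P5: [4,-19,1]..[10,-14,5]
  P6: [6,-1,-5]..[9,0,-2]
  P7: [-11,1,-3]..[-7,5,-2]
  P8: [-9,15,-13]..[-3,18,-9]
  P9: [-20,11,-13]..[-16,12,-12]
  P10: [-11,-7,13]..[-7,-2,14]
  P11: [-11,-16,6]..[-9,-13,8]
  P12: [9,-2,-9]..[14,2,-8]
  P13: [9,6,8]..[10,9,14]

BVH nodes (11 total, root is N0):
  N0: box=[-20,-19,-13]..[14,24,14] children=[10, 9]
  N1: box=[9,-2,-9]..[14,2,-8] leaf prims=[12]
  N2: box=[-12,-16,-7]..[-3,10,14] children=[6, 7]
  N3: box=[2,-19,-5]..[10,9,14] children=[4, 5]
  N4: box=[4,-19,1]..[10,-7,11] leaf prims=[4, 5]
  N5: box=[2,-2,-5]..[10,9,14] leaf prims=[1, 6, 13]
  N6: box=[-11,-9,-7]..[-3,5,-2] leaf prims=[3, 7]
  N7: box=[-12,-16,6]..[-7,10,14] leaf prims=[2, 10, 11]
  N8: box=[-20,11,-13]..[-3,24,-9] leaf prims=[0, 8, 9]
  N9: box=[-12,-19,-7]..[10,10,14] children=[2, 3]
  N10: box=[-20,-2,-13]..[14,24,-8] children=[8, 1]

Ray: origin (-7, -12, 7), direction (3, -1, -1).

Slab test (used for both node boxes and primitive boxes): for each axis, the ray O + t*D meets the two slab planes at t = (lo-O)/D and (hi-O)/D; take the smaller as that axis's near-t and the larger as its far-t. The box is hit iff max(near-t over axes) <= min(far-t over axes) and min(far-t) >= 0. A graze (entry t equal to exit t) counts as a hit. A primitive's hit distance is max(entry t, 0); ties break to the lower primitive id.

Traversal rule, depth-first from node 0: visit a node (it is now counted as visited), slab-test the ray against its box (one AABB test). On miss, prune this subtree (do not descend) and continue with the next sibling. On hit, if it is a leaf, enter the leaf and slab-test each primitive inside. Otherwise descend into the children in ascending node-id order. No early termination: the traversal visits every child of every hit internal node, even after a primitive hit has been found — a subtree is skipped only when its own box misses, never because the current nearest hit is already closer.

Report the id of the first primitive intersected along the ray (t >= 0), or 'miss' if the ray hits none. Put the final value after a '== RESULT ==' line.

Traverse from the root:
N0 x:[-13/3,7] y:[-36,7] z:[-7,20] -> hit [-13/3,7], descend [9, 10]
  N9 x:[-5/3,17/3] y:[-22,7] z:[-7,14] -> hit [-5/3,17/3], descend [2, 3]
    N2 x:[-5/3,4/3] y:[-22,4] z:[-7,14] -> hit [-5/3,4/3], descend [6, 7]
      N6 x:[-4/3,4/3] y:[-17,-3] z:[9,14] -> miss, prune
      N7 x:[-5/3,0] y:[-22,4] z:[-7,1] -> hit [-5/3,0] leaf, test {P2(miss), P10(miss), P11(miss)}
    N3 x:[3,17/3] y:[-21,7] z:[-7,12] -> hit [3,17/3], descend [4, 5]
      N4 x:[11/3,17/3] y:[-5,7] z:[-4,6] -> hit [11/3,17/3] leaf, test {P4(miss), P5@t=11/3}
      N5 x:[3,17/3] y:[-21,-10] z:[-7,12] -> miss, prune
  N10 x:[-13/3,7] y:[-36,-10] z:[15,20] -> miss, prune

Visited [0, 9, 2, 6, 7, 3, 4, 5, 10]. Tests: 9 box, 2 leaf. Nearest: P5.

== RESULT ==
5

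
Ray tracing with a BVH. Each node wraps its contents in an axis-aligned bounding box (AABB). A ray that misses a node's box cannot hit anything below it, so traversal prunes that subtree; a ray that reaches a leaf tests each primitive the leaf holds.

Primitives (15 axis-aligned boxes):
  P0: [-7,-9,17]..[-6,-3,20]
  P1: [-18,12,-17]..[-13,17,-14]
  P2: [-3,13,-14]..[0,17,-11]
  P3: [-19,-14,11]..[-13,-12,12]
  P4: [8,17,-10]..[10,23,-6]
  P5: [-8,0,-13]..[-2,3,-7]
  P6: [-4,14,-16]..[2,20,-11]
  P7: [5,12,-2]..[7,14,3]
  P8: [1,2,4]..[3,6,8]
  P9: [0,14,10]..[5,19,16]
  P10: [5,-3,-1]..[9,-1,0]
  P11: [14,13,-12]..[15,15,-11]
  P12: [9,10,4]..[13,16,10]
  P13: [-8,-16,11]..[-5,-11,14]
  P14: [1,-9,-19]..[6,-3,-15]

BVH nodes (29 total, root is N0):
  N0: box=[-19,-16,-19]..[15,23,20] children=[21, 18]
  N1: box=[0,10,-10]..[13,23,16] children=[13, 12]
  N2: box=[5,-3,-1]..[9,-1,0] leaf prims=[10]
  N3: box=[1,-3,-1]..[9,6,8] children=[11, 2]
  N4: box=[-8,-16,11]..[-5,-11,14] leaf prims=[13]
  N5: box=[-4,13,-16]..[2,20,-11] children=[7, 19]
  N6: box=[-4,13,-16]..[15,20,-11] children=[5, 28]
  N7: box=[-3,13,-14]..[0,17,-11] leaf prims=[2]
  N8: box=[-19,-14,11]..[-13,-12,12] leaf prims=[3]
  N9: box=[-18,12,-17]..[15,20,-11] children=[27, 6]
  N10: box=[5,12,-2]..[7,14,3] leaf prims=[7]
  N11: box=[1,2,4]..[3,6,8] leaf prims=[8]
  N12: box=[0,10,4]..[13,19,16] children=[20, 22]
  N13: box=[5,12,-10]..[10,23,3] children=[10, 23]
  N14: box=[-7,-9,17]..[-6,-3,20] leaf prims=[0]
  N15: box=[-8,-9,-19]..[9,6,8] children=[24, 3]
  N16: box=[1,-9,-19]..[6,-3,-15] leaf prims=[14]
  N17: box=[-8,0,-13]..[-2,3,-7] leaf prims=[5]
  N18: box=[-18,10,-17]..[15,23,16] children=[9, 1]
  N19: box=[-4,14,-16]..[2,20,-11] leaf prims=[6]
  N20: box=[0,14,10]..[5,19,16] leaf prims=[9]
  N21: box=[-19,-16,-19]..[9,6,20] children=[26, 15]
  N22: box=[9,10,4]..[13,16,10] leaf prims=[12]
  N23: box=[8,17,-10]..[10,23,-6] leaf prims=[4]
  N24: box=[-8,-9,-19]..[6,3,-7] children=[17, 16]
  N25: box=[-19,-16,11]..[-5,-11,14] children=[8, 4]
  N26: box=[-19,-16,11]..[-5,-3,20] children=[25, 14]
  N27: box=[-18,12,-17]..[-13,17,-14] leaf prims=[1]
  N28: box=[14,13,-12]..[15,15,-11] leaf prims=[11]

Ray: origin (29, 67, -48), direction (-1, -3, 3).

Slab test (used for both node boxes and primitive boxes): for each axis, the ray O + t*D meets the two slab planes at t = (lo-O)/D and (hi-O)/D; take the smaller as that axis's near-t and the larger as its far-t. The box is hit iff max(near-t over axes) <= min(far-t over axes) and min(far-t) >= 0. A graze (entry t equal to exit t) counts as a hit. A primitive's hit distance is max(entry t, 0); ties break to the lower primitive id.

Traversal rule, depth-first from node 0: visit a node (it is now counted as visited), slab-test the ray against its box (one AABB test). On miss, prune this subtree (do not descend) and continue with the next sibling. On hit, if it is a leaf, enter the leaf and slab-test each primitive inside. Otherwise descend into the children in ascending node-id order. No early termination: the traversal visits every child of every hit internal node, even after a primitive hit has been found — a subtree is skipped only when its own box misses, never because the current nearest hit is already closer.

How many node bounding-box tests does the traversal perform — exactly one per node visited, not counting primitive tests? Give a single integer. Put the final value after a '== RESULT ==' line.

Walk:
N0 x:[14,48] y:[44/3,83/3] z:[29/3,68/3] -> hit [44/3,68/3], descend [18, 21]
  N18 x:[14,47] y:[44/3,19] z:[31/3,64/3] -> hit [44/3,19], descend [1, 9]
    N1 x:[16,29] y:[44/3,19] z:[38/3,64/3] -> hit [16,19], descend [12, 13]
      N12 x:[16,29] y:[16,19] z:[52/3,64/3] -> hit [52/3,19], descend [20, 22]
        N20 x:[24,29] y:[16,53/3] z:[58/3,64/3] -> miss, prune
        N22 x:[16,20] y:[17,19] z:[52/3,58/3] -> hit [52/3,19] leaf, test {P12@t=52/3}
      N13 x:[19,24] y:[44/3,55/3] z:[38/3,17] -> miss, prune
    N9 x:[14,47] y:[47/3,55/3] z:[31/3,37/3] -> miss, prune
  N21 x:[20,48] y:[61/3,83/3] z:[29/3,68/3] -> hit [61/3,68/3], descend [15, 26]
    N15 x:[20,37] y:[61/3,76/3] z:[29/3,56/3] -> miss, prune
    N26 x:[34,48] y:[70/3,83/3] z:[59/3,68/3] -> miss, prune

11 AABB tests over nodes [0, 18, 1, 12, 20, 22, 13, 9, 21, 15, 26]; 1 leaf entered; closest P12.

== RESULT ==
11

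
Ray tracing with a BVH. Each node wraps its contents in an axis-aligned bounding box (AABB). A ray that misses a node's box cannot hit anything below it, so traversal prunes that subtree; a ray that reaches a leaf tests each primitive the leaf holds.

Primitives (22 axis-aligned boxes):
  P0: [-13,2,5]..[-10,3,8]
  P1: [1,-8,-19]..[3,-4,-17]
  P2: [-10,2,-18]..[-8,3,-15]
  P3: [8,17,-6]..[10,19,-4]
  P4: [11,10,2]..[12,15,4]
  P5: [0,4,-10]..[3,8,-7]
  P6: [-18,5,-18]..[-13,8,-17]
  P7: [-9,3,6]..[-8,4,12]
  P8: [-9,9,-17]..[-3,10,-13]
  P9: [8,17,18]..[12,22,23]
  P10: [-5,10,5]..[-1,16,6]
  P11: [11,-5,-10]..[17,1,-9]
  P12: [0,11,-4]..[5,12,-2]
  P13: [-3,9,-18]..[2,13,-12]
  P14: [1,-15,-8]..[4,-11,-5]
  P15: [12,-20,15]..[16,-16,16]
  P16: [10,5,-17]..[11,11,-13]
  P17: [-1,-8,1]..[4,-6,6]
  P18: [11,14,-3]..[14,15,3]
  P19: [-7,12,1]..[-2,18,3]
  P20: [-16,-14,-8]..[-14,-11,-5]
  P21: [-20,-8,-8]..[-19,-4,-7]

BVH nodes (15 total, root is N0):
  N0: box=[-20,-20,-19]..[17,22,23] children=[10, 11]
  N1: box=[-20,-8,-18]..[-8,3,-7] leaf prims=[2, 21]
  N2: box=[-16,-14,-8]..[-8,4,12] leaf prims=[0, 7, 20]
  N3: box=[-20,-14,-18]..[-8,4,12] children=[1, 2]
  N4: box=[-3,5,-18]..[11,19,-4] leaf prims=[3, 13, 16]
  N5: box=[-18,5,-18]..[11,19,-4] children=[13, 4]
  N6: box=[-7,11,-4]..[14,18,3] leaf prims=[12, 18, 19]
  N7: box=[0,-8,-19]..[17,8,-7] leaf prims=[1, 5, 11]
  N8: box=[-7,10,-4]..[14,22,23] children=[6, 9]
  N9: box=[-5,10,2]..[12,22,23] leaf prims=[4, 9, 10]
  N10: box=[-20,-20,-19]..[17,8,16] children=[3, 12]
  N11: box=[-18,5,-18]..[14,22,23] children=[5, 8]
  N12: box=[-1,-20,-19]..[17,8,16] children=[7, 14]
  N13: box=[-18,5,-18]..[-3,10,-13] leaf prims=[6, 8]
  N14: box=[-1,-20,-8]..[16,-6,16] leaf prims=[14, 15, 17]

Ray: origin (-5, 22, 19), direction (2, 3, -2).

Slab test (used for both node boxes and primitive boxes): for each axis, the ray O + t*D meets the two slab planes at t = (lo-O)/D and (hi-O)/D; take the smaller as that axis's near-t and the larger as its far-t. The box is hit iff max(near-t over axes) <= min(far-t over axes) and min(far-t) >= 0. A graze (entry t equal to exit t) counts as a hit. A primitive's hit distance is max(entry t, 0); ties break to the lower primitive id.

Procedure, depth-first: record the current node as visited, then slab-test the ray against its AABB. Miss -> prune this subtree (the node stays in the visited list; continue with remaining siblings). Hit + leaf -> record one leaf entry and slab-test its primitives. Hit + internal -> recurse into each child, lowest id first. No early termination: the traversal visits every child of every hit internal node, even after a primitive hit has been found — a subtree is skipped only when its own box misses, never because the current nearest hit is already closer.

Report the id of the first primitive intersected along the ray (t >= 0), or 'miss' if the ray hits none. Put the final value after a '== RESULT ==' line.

Traverse from the root:
N0 x:[-15/2,11] y:[-14,0] z:[-2,19] -> hit [-2,0], descend [10, 11]
  N10 x:[-15/2,11] y:[-14,-14/3] z:[3/2,19] -> miss, prune
  N11 x:[-13/2,19/2] y:[-17/3,0] z:[-2,37/2] -> hit [-2,0], descend [5, 8]
    N5 x:[-13/2,8] y:[-17/3,-1] z:[23/2,37/2] -> miss, prune
    N8 x:[-1,19/2] y:[-4,0] z:[-2,23/2] -> hit [-1,0], descend [6, 9]
      N6 x:[-1,19/2] y:[-11/3,-4/3] z:[8,23/2] -> miss, prune
      N9 x:[0,17/2] y:[-4,0] z:[-2,17/2] -> hit [0,0] leaf, test {P4(miss), P9(miss), P10(miss)}

Summary -> nodes [0, 10, 11, 5, 8, 6, 9]; box-tests=7; leaf-entries=1; first=miss

== RESULT ==
miss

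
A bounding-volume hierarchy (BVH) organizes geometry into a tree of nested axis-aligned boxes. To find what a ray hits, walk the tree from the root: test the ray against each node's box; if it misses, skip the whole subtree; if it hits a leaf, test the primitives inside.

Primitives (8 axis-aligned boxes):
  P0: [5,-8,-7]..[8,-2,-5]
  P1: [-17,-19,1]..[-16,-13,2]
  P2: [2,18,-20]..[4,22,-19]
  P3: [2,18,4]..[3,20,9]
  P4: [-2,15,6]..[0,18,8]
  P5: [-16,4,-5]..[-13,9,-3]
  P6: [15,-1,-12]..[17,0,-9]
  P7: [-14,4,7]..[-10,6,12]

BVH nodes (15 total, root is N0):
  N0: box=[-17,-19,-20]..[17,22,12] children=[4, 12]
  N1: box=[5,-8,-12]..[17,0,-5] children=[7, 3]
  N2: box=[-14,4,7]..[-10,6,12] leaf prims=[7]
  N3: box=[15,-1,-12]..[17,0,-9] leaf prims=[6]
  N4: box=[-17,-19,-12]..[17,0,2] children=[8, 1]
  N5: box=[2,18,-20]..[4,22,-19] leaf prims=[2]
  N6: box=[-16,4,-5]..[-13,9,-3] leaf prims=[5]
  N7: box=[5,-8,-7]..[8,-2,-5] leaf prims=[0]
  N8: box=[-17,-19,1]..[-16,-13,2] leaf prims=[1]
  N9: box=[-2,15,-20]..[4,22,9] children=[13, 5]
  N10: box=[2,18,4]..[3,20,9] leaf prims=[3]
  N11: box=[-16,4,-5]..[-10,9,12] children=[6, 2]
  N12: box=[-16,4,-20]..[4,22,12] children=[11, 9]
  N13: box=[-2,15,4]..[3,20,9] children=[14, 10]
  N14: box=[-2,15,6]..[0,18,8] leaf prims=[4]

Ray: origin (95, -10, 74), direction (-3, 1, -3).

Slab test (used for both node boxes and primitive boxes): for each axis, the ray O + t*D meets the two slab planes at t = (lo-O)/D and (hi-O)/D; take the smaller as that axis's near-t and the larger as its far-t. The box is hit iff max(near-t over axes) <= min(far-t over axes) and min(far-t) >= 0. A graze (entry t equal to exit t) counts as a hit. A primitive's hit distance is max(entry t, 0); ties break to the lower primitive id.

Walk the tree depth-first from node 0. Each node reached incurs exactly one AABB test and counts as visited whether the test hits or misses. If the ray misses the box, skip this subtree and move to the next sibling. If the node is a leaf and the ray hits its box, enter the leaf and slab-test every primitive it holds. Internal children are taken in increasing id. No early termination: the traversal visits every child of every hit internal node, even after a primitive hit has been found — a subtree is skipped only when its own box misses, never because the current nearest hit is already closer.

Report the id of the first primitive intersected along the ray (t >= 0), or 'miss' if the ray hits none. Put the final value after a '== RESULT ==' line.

Trace the traversal:
N0 x:[26,112/3] y:[-9,32] z:[62/3,94/3] -> hit [26,94/3], descend [4, 12]
  N4 x:[26,112/3] y:[-9,10] z:[24,86/3] -> miss, prune
  N12 x:[91/3,37] y:[14,32] z:[62/3,94/3] -> hit [91/3,94/3], descend [9, 11]
    N9 x:[91/3,97/3] y:[25,32] z:[65/3,94/3] -> hit [91/3,94/3], descend [5, 13]
      N5 x:[91/3,31] y:[28,32] z:[31,94/3] -> hit [31,31] leaf, test {P2@t=31}
      N13 x:[92/3,97/3] y:[25,30] z:[65/3,70/3] -> miss, prune
    N11 x:[35,37] y:[14,19] z:[62/3,79/3] -> miss, prune

7 AABB tests over nodes [0, 4, 12, 9, 5, 13, 11]; 1 leaf entered; closest P2.

== RESULT ==
2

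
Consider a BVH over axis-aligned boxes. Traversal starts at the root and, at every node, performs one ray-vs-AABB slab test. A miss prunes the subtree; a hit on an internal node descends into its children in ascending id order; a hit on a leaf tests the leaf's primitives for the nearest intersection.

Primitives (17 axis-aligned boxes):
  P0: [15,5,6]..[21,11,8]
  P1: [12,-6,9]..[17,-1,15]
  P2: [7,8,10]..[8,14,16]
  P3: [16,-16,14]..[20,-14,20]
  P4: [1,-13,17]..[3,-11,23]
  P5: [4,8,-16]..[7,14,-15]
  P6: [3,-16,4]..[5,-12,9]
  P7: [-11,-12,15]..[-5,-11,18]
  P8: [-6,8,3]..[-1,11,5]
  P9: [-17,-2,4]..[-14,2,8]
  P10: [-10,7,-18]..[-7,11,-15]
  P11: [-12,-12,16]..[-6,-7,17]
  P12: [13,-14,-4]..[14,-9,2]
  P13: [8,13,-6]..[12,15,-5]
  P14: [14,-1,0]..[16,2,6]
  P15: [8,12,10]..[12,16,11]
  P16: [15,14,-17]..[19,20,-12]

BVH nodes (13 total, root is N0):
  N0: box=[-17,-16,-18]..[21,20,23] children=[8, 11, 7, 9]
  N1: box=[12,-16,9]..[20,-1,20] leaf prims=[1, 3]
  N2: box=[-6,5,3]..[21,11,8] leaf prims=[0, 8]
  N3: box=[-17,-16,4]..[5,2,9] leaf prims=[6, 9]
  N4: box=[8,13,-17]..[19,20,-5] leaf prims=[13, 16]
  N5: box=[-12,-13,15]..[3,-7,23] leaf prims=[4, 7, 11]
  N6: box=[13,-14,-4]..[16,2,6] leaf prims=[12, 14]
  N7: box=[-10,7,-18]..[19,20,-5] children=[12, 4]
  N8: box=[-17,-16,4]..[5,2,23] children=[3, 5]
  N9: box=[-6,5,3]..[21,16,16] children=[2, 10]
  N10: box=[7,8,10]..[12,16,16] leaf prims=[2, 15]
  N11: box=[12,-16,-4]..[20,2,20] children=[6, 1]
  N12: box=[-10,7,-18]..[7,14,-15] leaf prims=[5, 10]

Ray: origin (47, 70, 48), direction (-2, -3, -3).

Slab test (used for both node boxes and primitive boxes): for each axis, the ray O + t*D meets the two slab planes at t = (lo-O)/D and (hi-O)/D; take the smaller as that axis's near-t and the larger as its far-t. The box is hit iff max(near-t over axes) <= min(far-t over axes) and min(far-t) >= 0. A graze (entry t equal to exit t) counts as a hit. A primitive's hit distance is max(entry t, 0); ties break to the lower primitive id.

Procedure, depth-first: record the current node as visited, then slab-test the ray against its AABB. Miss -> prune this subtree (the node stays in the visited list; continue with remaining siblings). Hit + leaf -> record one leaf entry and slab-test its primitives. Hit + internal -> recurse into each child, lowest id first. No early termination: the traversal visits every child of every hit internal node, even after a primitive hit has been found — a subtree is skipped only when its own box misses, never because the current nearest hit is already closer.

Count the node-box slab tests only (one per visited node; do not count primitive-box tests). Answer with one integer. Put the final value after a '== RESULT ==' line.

Trace the traversal:
N0 x:[13,32] y:[50/3,86/3] z:[25/3,22] -> hit [50/3,22], descend [7, 8, 9, 11]
  N7 x:[14,57/2] y:[50/3,21] z:[53/3,22] -> hit [53/3,21], descend [4, 12]
    N4 x:[14,39/2] y:[50/3,19] z:[53/3,65/3] -> hit [53/3,19] leaf, test {P13(miss), P16(miss)}
    N12 x:[20,57/2] y:[56/3,21] z:[21,22] -> hit [21,21] leaf, test {P5(miss), P10(miss)}
  N8 x:[21,32] y:[68/3,86/3] z:[25/3,44/3] -> miss, prune
  N9 x:[13,53/2] y:[18,65/3] z:[32/3,15] -> miss, prune
  N11 x:[27/2,35/2] y:[68/3,86/3] z:[28/3,52/3] -> miss, prune

7 AABB tests over nodes [0, 7, 4, 12, 8, 9, 11]; 2 leaves entered; closest miss.

== RESULT ==
7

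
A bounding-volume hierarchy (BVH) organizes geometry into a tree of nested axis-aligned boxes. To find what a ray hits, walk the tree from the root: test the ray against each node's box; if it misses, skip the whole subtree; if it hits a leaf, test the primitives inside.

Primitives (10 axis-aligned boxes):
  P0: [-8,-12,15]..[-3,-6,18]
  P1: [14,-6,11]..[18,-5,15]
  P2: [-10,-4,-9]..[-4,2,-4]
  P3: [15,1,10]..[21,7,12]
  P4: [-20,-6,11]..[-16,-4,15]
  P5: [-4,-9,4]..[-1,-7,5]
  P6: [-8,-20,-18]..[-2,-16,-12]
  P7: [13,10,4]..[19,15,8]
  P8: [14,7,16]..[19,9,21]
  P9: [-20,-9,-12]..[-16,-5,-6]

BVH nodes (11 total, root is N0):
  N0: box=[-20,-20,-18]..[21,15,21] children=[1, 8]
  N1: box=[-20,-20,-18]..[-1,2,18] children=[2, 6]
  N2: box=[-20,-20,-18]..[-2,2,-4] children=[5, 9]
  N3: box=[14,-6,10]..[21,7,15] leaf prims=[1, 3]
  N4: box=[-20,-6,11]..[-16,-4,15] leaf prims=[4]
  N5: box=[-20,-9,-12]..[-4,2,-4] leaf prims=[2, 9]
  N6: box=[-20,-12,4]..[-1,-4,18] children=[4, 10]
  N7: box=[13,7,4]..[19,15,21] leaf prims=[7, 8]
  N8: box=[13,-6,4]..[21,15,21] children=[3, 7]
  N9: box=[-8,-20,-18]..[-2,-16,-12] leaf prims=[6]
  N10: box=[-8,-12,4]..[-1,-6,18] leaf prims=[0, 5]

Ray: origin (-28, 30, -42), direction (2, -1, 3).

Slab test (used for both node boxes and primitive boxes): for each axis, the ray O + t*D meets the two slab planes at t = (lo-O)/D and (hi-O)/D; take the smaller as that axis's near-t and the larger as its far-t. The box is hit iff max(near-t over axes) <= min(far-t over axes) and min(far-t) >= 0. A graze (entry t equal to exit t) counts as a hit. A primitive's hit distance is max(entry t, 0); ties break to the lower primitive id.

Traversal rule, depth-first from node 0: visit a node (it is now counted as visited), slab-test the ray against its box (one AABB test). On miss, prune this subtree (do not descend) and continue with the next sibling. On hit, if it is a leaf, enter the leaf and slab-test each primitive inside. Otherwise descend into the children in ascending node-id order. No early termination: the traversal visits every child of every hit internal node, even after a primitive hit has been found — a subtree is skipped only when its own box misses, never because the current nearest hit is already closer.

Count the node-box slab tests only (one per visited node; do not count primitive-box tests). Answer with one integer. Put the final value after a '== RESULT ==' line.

Trace the traversal:
N0 x:[4,49/2] y:[15,50] z:[8,21] -> hit [15,21], descend [1, 8]
  N1 x:[4,27/2] y:[28,50] z:[8,20] -> miss, prune
  N8 x:[41/2,49/2] y:[15,36] z:[46/3,21] -> hit [41/2,21], descend [3, 7]
    N3 x:[21,49/2] y:[23,36] z:[52/3,19] -> miss, prune
    N7 x:[41/2,47/2] y:[15,23] z:[46/3,21] -> hit [41/2,21] leaf, test {P7(miss), P8@t=21}

order=[0, 1, 8, 3, 7]  |boxes|=5  |leaves|=1  hit=P8

== RESULT ==
5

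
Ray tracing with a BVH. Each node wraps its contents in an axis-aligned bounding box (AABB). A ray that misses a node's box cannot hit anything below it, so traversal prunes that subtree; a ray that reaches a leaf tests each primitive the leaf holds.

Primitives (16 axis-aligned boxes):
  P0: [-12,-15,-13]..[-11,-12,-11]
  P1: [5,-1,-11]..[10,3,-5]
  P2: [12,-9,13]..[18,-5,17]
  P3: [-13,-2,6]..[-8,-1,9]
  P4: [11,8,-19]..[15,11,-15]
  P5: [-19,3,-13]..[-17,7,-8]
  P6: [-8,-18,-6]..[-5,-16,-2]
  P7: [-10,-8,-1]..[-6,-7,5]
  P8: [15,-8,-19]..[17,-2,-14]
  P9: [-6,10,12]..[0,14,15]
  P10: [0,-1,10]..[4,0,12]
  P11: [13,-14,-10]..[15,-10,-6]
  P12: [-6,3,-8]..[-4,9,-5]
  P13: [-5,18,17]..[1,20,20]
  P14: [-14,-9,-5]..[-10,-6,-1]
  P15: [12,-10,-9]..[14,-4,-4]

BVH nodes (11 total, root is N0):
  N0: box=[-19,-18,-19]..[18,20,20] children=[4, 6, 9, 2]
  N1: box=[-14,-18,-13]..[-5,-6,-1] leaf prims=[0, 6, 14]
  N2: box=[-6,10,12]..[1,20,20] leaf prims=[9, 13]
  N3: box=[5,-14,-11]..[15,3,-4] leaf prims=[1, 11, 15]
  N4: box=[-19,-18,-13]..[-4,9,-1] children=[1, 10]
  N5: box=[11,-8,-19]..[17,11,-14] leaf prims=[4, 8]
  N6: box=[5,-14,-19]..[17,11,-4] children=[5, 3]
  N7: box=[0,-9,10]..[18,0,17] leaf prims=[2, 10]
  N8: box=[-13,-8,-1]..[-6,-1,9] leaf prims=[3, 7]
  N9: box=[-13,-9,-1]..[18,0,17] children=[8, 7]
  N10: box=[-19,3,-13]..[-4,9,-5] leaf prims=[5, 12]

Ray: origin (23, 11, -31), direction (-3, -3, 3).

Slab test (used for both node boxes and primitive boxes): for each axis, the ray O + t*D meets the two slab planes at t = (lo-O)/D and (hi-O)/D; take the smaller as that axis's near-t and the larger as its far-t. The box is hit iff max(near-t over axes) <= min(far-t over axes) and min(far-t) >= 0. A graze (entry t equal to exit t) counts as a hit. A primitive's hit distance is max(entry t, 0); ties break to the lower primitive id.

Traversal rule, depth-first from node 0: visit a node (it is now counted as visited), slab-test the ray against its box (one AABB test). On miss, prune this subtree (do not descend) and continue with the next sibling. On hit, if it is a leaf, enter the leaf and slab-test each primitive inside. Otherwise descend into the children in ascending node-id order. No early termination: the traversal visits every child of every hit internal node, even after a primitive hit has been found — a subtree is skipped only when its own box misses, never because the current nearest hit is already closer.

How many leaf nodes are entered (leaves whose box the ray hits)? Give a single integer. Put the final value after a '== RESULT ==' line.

Traverse from the root:
N0 x:[5/3,14] y:[-3,29/3] z:[4,17] -> hit [4,29/3], descend [2, 4, 6, 9]
  N2 x:[22/3,29/3] y:[-3,1/3] z:[43/3,17] -> miss, prune
  N4 x:[9,14] y:[2/3,29/3] z:[6,10] -> hit [9,29/3], descend [1, 10]
    N1 x:[28/3,37/3] y:[17/3,29/3] z:[6,10] -> hit [28/3,29/3] leaf, test {P0(miss), P6@t=28/3, P14(miss)}
    N10 x:[9,14] y:[2/3,8/3] z:[6,26/3] -> miss, prune
  N6 x:[2,6] y:[0,25/3] z:[4,9] -> hit [4,6], descend [3, 5]
    N3 x:[8/3,6] y:[8/3,25/3] z:[20/3,9] -> miss, prune
    N5 x:[2,4] y:[0,19/3] z:[4,17/3] -> hit [4,4] leaf, test {P4(miss), P8(miss)}
  N9 x:[5/3,12] y:[11/3,20/3] z:[10,16] -> miss, prune

Visited [0, 2, 4, 1, 10, 6, 3, 5, 9]. Tests: 9 box, 2 leaf. Nearest: P6.

== RESULT ==
2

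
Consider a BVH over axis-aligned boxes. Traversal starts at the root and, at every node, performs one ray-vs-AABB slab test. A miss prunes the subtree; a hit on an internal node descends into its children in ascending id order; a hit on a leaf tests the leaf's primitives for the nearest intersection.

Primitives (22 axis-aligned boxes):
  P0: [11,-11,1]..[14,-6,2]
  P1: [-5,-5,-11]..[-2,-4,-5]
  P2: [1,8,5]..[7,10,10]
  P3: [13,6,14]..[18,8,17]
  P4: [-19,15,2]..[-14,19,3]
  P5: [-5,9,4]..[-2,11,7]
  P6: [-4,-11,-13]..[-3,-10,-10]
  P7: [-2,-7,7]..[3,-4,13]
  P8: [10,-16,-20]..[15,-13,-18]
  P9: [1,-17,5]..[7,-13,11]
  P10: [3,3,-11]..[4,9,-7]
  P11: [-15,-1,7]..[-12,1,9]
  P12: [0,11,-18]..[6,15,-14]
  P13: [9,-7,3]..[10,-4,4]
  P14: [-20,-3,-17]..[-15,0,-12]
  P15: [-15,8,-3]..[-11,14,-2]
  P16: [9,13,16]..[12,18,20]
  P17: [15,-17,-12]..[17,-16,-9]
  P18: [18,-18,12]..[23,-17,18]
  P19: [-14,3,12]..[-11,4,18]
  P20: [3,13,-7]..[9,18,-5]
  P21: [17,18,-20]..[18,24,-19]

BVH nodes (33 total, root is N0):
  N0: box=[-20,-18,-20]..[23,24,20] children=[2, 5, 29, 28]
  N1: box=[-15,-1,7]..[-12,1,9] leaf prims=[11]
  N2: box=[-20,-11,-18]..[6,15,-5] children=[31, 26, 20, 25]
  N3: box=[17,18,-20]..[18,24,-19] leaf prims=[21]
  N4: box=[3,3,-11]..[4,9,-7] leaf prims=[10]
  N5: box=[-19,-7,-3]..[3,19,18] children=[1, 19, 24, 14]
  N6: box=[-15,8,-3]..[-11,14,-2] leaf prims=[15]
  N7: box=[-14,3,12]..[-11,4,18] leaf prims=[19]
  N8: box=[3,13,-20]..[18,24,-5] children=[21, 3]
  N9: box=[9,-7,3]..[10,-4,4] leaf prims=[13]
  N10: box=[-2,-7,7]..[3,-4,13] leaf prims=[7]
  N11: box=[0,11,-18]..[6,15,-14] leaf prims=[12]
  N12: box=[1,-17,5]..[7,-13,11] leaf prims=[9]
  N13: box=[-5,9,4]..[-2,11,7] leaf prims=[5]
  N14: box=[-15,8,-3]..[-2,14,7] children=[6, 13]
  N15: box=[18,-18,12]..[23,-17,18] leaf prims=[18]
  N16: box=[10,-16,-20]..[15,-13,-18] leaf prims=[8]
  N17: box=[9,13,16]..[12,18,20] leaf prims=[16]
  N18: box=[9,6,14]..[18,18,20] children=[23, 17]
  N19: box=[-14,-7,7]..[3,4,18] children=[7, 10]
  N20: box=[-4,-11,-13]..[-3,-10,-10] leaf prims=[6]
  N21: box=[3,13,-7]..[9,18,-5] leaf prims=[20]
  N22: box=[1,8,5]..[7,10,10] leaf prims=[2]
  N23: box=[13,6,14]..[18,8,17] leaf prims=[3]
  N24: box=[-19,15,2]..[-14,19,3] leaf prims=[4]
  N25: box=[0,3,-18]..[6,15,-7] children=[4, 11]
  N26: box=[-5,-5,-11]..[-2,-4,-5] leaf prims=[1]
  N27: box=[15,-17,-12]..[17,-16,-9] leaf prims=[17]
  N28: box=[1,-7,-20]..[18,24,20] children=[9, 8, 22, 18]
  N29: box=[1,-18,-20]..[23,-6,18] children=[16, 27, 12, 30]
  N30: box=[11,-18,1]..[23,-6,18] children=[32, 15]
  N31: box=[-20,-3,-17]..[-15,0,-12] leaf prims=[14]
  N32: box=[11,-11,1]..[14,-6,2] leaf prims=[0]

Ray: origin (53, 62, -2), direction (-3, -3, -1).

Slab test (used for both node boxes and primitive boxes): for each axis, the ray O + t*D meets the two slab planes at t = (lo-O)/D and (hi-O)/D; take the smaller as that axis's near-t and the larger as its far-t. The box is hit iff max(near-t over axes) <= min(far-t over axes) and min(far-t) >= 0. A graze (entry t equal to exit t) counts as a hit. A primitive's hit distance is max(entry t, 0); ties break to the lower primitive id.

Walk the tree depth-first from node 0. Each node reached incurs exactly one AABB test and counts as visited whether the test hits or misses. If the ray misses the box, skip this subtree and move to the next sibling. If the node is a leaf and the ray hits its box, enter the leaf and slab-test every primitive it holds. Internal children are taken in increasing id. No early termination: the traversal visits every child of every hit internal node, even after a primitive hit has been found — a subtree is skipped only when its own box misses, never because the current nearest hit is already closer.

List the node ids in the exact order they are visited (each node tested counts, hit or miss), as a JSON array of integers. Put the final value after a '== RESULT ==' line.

Walk:
N0 x:[10,73/3] y:[38/3,80/3] z:[-22,18] -> hit [38/3,18], descend [2, 5, 28, 29]
  N2 x:[47/3,73/3] y:[47/3,73/3] z:[3,16] -> hit [47/3,16], descend [20, 25, 26, 31]
    N20 x:[56/3,19] y:[24,73/3] z:[8,11] -> miss, prune
    N25 x:[47/3,53/3] y:[47/3,59/3] z:[5,16] -> hit [47/3,16], descend [4, 11]
      N4 x:[49/3,50/3] y:[53/3,59/3] z:[5,9] -> miss, prune
      N11 x:[47/3,53/3] y:[47/3,17] z:[12,16] -> hit [47/3,16] leaf, test {P12@t=47/3}
    N26 x:[55/3,58/3] y:[22,67/3] z:[3,9] -> miss, prune
    N31 x:[68/3,73/3] y:[62/3,65/3] z:[10,15] -> miss, prune
  N5 x:[50/3,24] y:[43/3,23] z:[-20,1] -> miss, prune
  N28 x:[35/3,52/3] y:[38/3,23] z:[-22,18] -> hit [38/3,52/3], descend [8, 9, 18, 22]
    N8 x:[35/3,50/3] y:[38/3,49/3] z:[3,18] -> hit [38/3,49/3], descend [3, 21]
      N3 x:[35/3,12] y:[38/3,44/3] z:[17,18] -> miss, prune
      N21 x:[44/3,50/3] y:[44/3,49/3] z:[3,5] -> miss, prune
    N9 x:[43/3,44/3] y:[22,23] z:[-6,-5] -> miss, prune
    N18 x:[35/3,44/3] y:[44/3,56/3] z:[-22,-16] -> miss, prune
    N22 x:[46/3,52/3] y:[52/3,18] z:[-12,-7] -> miss, prune
  N29 x:[10,52/3] y:[68/3,80/3] z:[-20,18] -> miss, prune

17 AABB tests over nodes [0, 2, 20, 25, 4, 11, 26, 31, 5, 28, 8, 3, 21, 9, 18, 22, 29]; 1 leaf entered; closest P12.

== RESULT ==
[0, 2, 20, 25, 4, 11, 26, 31, 5, 28, 8, 3, 21, 9, 18, 22, 29]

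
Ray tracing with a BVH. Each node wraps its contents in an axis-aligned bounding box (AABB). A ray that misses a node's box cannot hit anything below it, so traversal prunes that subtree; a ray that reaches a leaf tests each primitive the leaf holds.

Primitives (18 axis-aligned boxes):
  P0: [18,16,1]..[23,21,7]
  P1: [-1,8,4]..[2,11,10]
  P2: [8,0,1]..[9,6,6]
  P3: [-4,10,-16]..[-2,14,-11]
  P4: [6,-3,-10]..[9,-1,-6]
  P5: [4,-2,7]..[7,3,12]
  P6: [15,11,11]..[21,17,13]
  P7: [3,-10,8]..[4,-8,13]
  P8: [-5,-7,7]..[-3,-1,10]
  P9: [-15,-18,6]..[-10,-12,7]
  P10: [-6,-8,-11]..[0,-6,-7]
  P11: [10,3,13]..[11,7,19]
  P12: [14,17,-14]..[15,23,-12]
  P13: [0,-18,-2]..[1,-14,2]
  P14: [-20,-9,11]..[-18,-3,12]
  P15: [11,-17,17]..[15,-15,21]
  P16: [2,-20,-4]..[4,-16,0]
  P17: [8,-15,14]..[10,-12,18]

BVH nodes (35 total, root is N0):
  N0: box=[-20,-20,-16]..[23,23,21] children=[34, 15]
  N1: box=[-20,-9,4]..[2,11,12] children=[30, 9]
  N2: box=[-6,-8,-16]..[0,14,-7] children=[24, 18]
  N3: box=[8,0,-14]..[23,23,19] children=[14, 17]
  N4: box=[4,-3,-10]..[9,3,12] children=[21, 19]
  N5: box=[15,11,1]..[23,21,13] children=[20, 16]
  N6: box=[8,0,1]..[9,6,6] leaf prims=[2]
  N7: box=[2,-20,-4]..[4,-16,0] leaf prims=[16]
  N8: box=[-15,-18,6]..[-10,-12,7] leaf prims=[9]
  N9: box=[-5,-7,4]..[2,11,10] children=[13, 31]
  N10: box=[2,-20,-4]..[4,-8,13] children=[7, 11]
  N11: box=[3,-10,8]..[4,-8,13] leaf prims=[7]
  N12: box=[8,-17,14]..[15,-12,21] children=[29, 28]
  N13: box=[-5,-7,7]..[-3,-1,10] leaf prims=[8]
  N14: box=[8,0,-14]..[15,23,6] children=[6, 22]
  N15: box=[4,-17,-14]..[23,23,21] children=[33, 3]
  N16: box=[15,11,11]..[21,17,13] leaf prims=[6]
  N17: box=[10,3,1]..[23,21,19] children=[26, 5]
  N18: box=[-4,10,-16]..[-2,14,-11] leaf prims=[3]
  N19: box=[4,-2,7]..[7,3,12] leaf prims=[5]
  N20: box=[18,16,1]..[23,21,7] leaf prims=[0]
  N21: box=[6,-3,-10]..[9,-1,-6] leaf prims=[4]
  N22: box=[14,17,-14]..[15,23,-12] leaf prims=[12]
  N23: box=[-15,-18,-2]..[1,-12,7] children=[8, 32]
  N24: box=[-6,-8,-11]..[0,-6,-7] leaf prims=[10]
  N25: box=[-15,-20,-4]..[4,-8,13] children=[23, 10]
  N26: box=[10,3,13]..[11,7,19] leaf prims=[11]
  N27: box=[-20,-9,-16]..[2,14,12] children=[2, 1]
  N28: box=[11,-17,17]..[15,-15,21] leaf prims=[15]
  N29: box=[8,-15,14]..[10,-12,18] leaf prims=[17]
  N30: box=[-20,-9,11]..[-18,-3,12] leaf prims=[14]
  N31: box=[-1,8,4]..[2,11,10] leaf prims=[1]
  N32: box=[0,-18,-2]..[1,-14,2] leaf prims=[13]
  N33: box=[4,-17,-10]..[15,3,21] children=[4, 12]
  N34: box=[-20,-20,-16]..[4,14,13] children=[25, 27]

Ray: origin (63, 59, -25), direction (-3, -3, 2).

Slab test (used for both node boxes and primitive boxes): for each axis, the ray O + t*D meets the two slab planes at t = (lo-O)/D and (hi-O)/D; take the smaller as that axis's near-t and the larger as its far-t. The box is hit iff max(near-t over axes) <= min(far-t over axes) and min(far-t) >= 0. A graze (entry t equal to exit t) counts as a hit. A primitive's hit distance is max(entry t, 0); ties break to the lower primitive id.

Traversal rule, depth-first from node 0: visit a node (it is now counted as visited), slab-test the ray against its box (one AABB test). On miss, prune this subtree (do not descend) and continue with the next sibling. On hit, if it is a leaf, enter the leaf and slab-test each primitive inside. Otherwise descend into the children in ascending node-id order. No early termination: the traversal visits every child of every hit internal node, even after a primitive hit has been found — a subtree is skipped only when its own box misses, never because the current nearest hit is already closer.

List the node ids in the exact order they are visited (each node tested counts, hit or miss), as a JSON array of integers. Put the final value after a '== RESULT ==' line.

Traverse from the root:
N0 x:[40/3,83/3] y:[12,79/3] z:[9/2,23] -> hit [40/3,23], descend [15, 34]
  N15 x:[40/3,59/3] y:[12,76/3] z:[11/2,23] -> hit [40/3,59/3], descend [3, 33]
    N3 x:[40/3,55/3] y:[12,59/3] z:[11/2,22] -> hit [40/3,55/3], descend [14, 17]
      N14 x:[16,55/3] y:[12,59/3] z:[11/2,31/2] -> miss, prune
      N17 x:[40/3,53/3] y:[38/3,56/3] z:[13,22] -> hit [40/3,53/3], descend [5, 26]
        N5 x:[40/3,16] y:[38/3,16] z:[13,19] -> hit [40/3,16], descend [16, 20]
          N16 x:[14,16] y:[14,16] z:[18,19] -> miss, prune
          N20 x:[40/3,15] y:[38/3,43/3] z:[13,16] -> hit [40/3,43/3] leaf, test {P0@t=40/3}
        N26 x:[52/3,53/3] y:[52/3,56/3] z:[19,22] -> miss, prune
    N33 x:[16,59/3] y:[56/3,76/3] z:[15/2,23] -> hit [56/3,59/3], descend [4, 12]
      N4 x:[18,59/3] y:[56/3,62/3] z:[15/2,37/2] -> miss, prune
      N12 x:[16,55/3] y:[71/3,76/3] z:[39/2,23] -> miss, prune
  N34 x:[59/3,83/3] y:[15,79/3] z:[9/2,19] -> miss, prune

Summary -> nodes [0, 15, 3, 14, 17, 5, 16, 20, 26, 33, 4, 12, 34]; box-tests=13; leaf-entries=1; first=P0

== RESULT ==
[0, 15, 3, 14, 17, 5, 16, 20, 26, 33, 4, 12, 34]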